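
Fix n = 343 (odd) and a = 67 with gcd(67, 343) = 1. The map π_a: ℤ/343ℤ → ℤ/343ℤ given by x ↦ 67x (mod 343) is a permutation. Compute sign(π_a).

Orbit of 30 under x↦67x: [30, 295, 214, 275, 246, 18, 177]… (length divides ord_343(67)).
π_67 has 31 disjoint cycles with lengths [21, 21, 21, 21, 21, 21, 21, 21, 21, 21, 21, 21, 21, 21, 3, 3, 3, 3, 3, 3, 3, 3, 3, 3, 3, 3, 3, 3, 3, 3, 1] on {0,…,342}.
343 − 31 = 312 transpositions; sign(π) = (−1)^312 = +1.
Zolotarev: (67|343) = +1, matching the cycle-count sign.

+1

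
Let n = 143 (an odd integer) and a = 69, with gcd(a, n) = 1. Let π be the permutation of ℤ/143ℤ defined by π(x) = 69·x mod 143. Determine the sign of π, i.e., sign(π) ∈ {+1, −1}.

Trace 81: π^k(81) = [81, 12, 113, 75, 27, 4, 133] for k=0..6.
Decompose π into cycles: lengths [30, 30, 30, 30, 6, 6, 5, 5, 1] (9 cycles, including the fixed point 0).
143 − 9 = 134 transpositions; sign(π) = (−1)^134 = +1.
Zolotarev: (69|143) = +1, matching the cycle-count sign.

+1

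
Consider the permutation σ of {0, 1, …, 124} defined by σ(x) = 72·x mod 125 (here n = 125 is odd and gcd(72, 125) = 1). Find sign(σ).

Start at x=58: 58 → 51 → 47 → 9 → 23 → 31 → 107 → … (one orbit).
Cycle type of π: 100 + 20 + 4 + 1; total 4 cycles.
sign(π) = (−1)^{n − #cycles} = (−1)^{125−4} = (−1)^121 = -1.

-1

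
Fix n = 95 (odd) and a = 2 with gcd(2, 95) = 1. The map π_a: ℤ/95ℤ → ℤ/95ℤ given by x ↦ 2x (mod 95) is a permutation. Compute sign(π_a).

+1

Trace 16: π^k(16) = [16, 32, 64, 33, 66, 37, 74] for k=0..6.
The orbit structure of x ↦ 2x mod 95: 5 orbits of sizes [36, 36, 18, 4, 1].
n − c = 95 − 5 = 90; sign = (−1)^90 = +1.
(2|95)_J = +1 (Zolotarev's lemma cross-check).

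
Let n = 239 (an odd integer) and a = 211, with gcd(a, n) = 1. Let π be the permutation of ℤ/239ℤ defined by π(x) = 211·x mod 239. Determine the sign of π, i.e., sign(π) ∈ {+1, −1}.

Trace 1: π^k(1) = [1, 211, 67, 36, 187, 22, 101] for k=0..6.
The orbit structure of x ↦ 211x mod 239: 15 orbits of sizes [17, 17, 17, 17, 17, 17, 17, 17, 17, 17, 17, 17, 17, 17, 1].
Σ(ℓ_i−1) = 239−15 = 224; sign = (−1)^224 = +1.
(211|239)_J = +1 (Zolotarev's lemma cross-check).

+1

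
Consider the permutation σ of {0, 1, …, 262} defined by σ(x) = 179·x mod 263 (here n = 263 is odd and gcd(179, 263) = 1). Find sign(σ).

Orbit of 258 under x↦179x: [258, 157, 225, 36, 132, 221, 109]… (length divides ord_263(179)).
Cycle lengths of π_179 on ℤ/263ℤ: [131, 131, 1]; 3 cycles in total.
sign(π) = (−1)^{n − #cycles} = (−1)^{263−3} = (−1)^260 = +1.

+1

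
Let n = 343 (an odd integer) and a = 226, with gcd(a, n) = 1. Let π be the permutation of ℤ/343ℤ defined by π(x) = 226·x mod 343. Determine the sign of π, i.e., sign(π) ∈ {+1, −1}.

Trace 312: π^k(312) = [312, 197, 275, 67, 50, 324, 165] for k=0..6.
The orbit structure of x ↦ 226x mod 343: 31 orbits of sizes [21, 21, 21, 21, 21, 21, 21, 21, 21, 21, 21, 21, 21, 21, 3, 3, 3, 3, 3, 3, 3, 3, 3, 3, 3, 3, 3, 3, 3, 3, 1].
Σ(ℓ_i−1) = 343−31 = 312; sign = (−1)^312 = +1.
Via Zolotarev, sign(π_{226}) = (226|343) = +1.

+1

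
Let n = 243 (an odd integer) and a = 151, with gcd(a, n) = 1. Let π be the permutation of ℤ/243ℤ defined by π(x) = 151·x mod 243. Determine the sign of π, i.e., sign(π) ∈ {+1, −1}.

+1

Orbit of 109 under x↦151x: [109, 178, 148, 235, 7, 85, 199]… (length divides ord_243(151)).
Cycle lengths of π_151 on ℤ/243ℤ: [81, 81, 27, 27, 9, 9, 3, 3, 1, 1, 1]; 11 cycles in total.
Σ(ℓ_i−1) = 243−11 = 232; sign = (−1)^232 = +1.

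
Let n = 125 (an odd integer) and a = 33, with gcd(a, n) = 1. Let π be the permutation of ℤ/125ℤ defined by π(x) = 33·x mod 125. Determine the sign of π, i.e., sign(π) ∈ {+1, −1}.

Trace 53: π^k(53) = [53, 124, 92, 36, 63, 79, 107] for k=0..6.
Cycle type of π: 100 + 20 + 4 + 1; total 4 cycles.
With 4 cycles on 125 points, sign = (−1)^{125−4} = -1.
The Jacobi symbol (33|125) = -1 (Zolotarev) agrees.

-1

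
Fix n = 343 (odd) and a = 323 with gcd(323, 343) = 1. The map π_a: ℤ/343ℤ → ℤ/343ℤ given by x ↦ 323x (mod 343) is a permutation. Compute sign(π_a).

+1

Orbit of 134 under x↦323x: [134, 64, 92, 218, 99, 78, 155]… (length divides ord_343(323)).
π_323 has 19 disjoint cycles with lengths [49, 49, 49, 49, 49, 49, 7, 7, 7, 7, 7, 7, 1, 1, 1, 1, 1, 1, 1] on {0,…,342}.
Σ(ℓ_i−1) = 343−19 = 324; sign = (−1)^324 = +1.
Check: (323/343) = +1 by Zolotarev.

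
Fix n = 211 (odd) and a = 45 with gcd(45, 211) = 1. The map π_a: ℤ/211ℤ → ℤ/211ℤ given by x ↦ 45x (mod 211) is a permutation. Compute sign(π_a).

Orbit of 78 under x↦45x: [78, 134, 122, 4, 180, 82, 103]… (length divides ord_211(45)).
π_45 has 3 disjoint cycles with lengths [105, 105, 1] on {0,…,210}.
n − c = 211 − 3 = 208; sign = (−1)^208 = +1.

+1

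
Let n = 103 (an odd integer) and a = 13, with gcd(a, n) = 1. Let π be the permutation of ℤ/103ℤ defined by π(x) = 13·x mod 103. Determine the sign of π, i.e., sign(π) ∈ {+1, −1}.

+1

Orbit of 30 under x↦13x: [30, 81, 23, 93, 76, 61, 72]… (length divides ord_103(13)).
Cycle lengths of π_13 on ℤ/103ℤ: [17, 17, 17, 17, 17, 17, 1]; 7 cycles in total.
sign(π) = (−1)^{n − #cycles} = (−1)^{103−7} = (−1)^96 = +1.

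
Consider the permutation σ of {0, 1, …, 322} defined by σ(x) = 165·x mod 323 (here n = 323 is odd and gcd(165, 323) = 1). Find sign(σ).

+1

Start at x=191: 191 → 184 → 321 → 316 → 137 → 318 → 144 → … (one orbit).
5 cycles of lengths [144, 144, 18, 16, 1].
5 cycles on 323: each ℓ→(−1)^(ℓ−1), product (−1)^318 = +1.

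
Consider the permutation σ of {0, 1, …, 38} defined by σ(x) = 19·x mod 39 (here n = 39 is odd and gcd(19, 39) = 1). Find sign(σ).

Start at x=28: 28 → 25 → 7 → 16 → 31 → 4 → 37 → … (one orbit).
Cycle type of π: 12×3 + 1×3; total 6 cycles.
n − c = 39 − 6 = 33; sign = (−1)^33 = -1.
Check: (19/39) = -1 by Zolotarev.

-1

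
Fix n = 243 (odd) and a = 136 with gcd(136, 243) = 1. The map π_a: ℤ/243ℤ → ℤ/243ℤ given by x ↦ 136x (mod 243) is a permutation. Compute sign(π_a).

+1

Start at x=1: 1 → 136 → 28 → 163 → 55 → 190 → 82 → … (one orbit).
Decompose π into cycles: lengths [9, 9, 9, 9, 9, 9, 9, 9, 9, 9, 9, 9, 9, 9, 9, 9, 9, 9, 3, 3, 3, 3, 3, 3, 3, 3, 3, 3, 3, 3, 3, 3, 3, 3, 3, 3, 1, 1, 1, 1, 1, 1, 1, 1, 1, 1, 1, 1, 1, 1, 1, 1, 1, 1, 1, 1, 1, 1, 1, 1, 1, 1, 1] (63 cycles, including the fixed point 0).
Σ(ℓ_i−1) = 243−63 = 180; sign = (−1)^180 = +1.
The Jacobi symbol (136|243) = +1 (Zolotarev) agrees.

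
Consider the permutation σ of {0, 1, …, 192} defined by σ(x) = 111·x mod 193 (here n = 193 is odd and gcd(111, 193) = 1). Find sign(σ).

-1

Orbit of 180 under x↦111x: [180, 101, 17, 150, 52, 175, 125]… (length divides ord_193(111)).
Cycle type of π: 192 + 1; total 2 cycles.
2 cycles on 193: each ℓ→(−1)^(ℓ−1), product (−1)^191 = -1.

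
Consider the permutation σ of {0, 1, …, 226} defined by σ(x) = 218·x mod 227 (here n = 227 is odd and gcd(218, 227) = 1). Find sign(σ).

Orbit of 129 under x↦218x: [129, 201, 7, 164, 113, 118, 73]… (length divides ord_227(218)).
2 cycles of lengths [226, 1].
With 2 cycles on 227 points, sign = (−1)^{227−2} = -1.

-1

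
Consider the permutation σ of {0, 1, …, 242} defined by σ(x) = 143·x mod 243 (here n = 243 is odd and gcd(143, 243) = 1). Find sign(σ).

Start at x=17: 17 → 1 → 143 → 37 → 188 → 154 → 152 → … (one orbit).
π_143 has 14 disjoint cycles with lengths [54, 54, 54, 18, 18, 18, 6, 6, 6, 2, 2, 2, 2, 1] on {0,…,242}.
n − c = 243 − 14 = 229; sign = (−1)^229 = -1.
The Jacobi symbol (143|243) = -1 (Zolotarev) agrees.

-1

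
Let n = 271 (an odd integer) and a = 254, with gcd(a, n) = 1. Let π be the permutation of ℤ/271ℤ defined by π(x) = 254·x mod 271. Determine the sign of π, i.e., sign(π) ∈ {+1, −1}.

Trace 211: π^k(211) = [211, 207, 4, 203, 72, 131, 212] for k=0..6.
Decompose π into cycles: lengths [270, 1] (2 cycles, including the fixed point 0).
Σ(ℓ_i−1) = 271−2 = 269; sign = (−1)^269 = -1.
Via Zolotarev, sign(π_{254}) = (254|271) = -1.

-1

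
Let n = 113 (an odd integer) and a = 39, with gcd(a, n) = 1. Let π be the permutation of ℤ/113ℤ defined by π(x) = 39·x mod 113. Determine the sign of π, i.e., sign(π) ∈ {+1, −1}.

-1

Trace 37: π^k(37) = [37, 87, 3, 4, 43, 95, 89] for k=0..6.
Cycle type of π: 112 + 1; total 2 cycles.
Σ(ℓ_i−1) = 113−2 = 111; sign = (−1)^111 = -1.
Check: (39/113) = -1 by Zolotarev.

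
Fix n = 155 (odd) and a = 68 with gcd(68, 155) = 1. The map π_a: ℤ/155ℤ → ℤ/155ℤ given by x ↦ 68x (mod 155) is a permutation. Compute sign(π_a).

+1

Start at x=149: 149 → 57 → 1 → 68 → 129 → 92 → 56 → … (one orbit).
17 cycles of lengths [12, 12, 12, 12, 12, 12, 12, 12, 12, 12, 6, 6, 6, 6, 6, 4, 1].
sign(π) = (−1)^{n − #cycles} = (−1)^{155−17} = (−1)^138 = +1.
(68|155)_J = +1 (Zolotarev's lemma cross-check).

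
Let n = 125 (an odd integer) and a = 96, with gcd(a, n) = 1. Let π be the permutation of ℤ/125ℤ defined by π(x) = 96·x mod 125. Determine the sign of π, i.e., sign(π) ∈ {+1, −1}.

+1

Trace 81: π^k(81) = [81, 26, 121, 116, 11, 56, 1] for k=0..6.
Cycle lengths of π_96 on ℤ/125ℤ: [25, 25, 25, 25, 5, 5, 5, 5, 1, 1, 1, 1, 1]; 13 cycles in total.
sign(π) = (−1)^{n − #cycles} = (−1)^{125−13} = (−1)^112 = +1.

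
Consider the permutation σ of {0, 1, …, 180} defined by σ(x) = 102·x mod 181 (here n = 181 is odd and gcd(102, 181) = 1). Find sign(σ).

Trace 45: π^k(45) = [45, 65, 114, 44, 144, 27, 39] for k=0..6.
π_102 has 5 disjoint cycles with lengths [45, 45, 45, 45, 1] on {0,…,180}.
5 cycles on 181: each ℓ→(−1)^(ℓ−1), product (−1)^176 = +1.
(102|181)_J = +1 (Zolotarev's lemma cross-check).

+1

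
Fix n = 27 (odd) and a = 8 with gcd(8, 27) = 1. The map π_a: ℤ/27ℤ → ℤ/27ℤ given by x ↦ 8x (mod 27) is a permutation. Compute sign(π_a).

Orbit of 19 under x↦8x: [19, 17, 1, 8, 10, 26]… (length divides ord_27(8)).
Cycle lengths of π_8 on ℤ/27ℤ: [6, 6, 6, 2, 2, 2, 2, 1]; 8 cycles in total.
With 8 cycles on 27 points, sign = (−1)^{27−8} = -1.
Check: (8/27) = -1 by Zolotarev.

-1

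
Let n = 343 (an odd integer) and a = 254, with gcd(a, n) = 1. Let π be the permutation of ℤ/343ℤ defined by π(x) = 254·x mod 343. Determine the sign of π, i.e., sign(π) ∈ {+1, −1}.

Orbit of 9 under x↦254x: [9, 228, 288, 93, 298, 232, 275]… (length divides ord_343(254)).
The orbit structure of x ↦ 254x mod 343: 7 orbits of sizes [147, 147, 21, 21, 3, 3, 1].
343 − 7 = 336 transpositions; sign(π) = (−1)^336 = +1.
(254|343)_J = +1 (Zolotarev's lemma cross-check).

+1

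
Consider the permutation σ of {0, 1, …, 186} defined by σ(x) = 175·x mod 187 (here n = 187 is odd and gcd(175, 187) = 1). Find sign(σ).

Trace 10: π^k(10) = [10, 67, 131, 111, 164, 89, 54] for k=0..6.
The orbit structure of x ↦ 175x mod 187: 17 orbits of sizes [16, 16, 16, 16, 16, 16, 16, 16, 16, 16, 16, 2, 2, 2, 2, 2, 1].
187 − 17 = 170 transpositions; sign(π) = (−1)^170 = +1.
The Jacobi symbol (175|187) = +1 (Zolotarev) agrees.

+1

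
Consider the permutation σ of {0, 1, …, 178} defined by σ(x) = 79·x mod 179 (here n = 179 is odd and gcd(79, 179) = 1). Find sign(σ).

-1

Start at x=128: 128 → 88 → 150 → 36 → 159 → 31 → 122 → … (one orbit).
π_79 has 2 disjoint cycles with lengths [178, 1] on {0,…,178}.
n − c = 179 − 2 = 177; sign = (−1)^177 = -1.
Zolotarev: (79|179) = -1, matching the cycle-count sign.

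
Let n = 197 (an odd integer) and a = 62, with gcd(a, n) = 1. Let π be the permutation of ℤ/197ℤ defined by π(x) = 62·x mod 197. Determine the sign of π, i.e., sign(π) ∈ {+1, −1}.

Orbit of 132 under x↦62x: [132, 107, 133, 169, 37, 127, 191]… (length divides ord_197(62)).
The orbit structure of x ↦ 62x mod 197: 3 orbits of sizes [98, 98, 1].
n − c = 197 − 3 = 194; sign = (−1)^194 = +1.
(62|197)_J = +1 (Zolotarev's lemma cross-check).

+1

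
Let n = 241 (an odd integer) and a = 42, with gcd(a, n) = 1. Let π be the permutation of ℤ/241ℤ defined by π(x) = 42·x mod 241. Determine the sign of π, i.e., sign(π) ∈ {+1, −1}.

-1

Trace 9: π^k(9) = [9, 137, 211, 186, 100, 103, 229] for k=0..6.
π_42 has 2 disjoint cycles with lengths [240, 1] on {0,…,240}.
Σ(ℓ_i−1) = 241−2 = 239; sign = (−1)^239 = -1.
(42|241)_J = -1 (Zolotarev's lemma cross-check).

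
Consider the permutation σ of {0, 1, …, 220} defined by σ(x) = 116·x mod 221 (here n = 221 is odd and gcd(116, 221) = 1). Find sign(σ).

-1

Start at x=53: 53 → 181 → 1 → 116 → 196 → 194 → 183 → … (one orbit).
Cycle lengths of π_116 on ℤ/221ℤ: [16, 16, 16, 16, 16, 16, 16, 16, 16, 16, 16, 16, 16, 2, 2, 2, 2, 2, 2, 1]; 20 cycles in total.
Σ(ℓ_i−1) = 221−20 = 201; sign = (−1)^201 = -1.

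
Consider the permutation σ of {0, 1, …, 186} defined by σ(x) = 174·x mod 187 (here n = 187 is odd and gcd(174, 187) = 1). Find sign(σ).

+1

Trace 16: π^k(16) = [16, 166, 86, 4, 135, 115, 1] for k=0..6.
π_174 has 15 disjoint cycles with lengths [20, 20, 20, 20, 20, 20, 20, 20, 5, 5, 4, 4, 4, 4, 1] on {0,…,186}.
187 − 15 = 172 transpositions; sign(π) = (−1)^172 = +1.
Via Zolotarev, sign(π_{174}) = (174|187) = +1.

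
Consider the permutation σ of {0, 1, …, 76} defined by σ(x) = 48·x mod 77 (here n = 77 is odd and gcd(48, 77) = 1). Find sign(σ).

-1

Trace 27: π^k(27) = [27, 64, 69, 1, 48, 71, 20] for k=0..6.
The orbit structure of x ↦ 48x mod 77: 12 orbits of sizes [10, 10, 10, 10, 10, 10, 5, 5, 2, 2, 2, 1].
Σ(ℓ_i−1) = 77−12 = 65; sign = (−1)^65 = -1.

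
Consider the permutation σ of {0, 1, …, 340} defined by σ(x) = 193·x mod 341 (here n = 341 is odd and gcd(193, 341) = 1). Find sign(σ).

Trace 95: π^k(95) = [95, 262, 98, 159, 338, 103, 101] for k=0..6.
14 cycles of lengths [30, 30, 30, 30, 30, 30, 30, 30, 30, 30, 15, 15, 10, 1].
sign(π) = (−1)^{n − #cycles} = (−1)^{341−14} = (−1)^327 = -1.
Via Zolotarev, sign(π_{193}) = (193|341) = -1.

-1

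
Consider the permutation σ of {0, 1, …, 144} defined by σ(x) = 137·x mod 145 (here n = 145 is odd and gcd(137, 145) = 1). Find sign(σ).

Orbit of 109 under x↦137x: [109, 143, 16, 17, 9, 73, 141]… (length divides ord_145(137)).
π_137 has 7 disjoint cycles with lengths [28, 28, 28, 28, 28, 4, 1] on {0,…,144}.
Σ(ℓ_i−1) = 145−7 = 138; sign = (−1)^138 = +1.

+1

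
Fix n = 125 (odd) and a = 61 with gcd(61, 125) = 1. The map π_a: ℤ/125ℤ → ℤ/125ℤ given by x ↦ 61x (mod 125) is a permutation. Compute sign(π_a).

Start at x=101: 101 → 36 → 71 → 81 → 66 → 26 → 86 → … (one orbit).
Decompose π into cycles: lengths [25, 25, 25, 25, 5, 5, 5, 5, 1, 1, 1, 1, 1] (13 cycles, including the fixed point 0).
Σ(ℓ_i−1) = 125−13 = 112; sign = (−1)^112 = +1.

+1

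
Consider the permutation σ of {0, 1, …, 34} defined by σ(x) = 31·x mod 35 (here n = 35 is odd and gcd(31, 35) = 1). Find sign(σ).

Trace 11: π^k(11) = [11, 26, 1, 31, 16, 6] for k=0..5.
π_31 has 10 disjoint cycles with lengths [6, 6, 6, 6, 6, 1, 1, 1, 1, 1] on {0,…,34}.
35 − 10 = 25 transpositions; sign(π) = (−1)^25 = -1.
Check: (31/35) = -1 by Zolotarev.

-1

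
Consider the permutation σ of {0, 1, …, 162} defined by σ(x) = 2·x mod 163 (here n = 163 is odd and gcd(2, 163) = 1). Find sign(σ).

-1

Orbit of 96 under x↦2x: [96, 29, 58, 116, 69, 138, 113]… (length divides ord_163(2)).
π_2 has 2 disjoint cycles with lengths [162, 1] on {0,…,162}.
n − c = 163 − 2 = 161; sign = (−1)^161 = -1.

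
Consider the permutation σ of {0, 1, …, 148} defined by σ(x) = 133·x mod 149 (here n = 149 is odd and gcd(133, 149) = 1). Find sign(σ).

Orbit of 129 under x↦133x: [129, 22, 95, 119, 33, 68, 104]… (length divides ord_149(133)).
π_133 has 3 disjoint cycles with lengths [74, 74, 1] on {0,…,148}.
n − c = 149 − 3 = 146; sign = (−1)^146 = +1.
Via Zolotarev, sign(π_{133}) = (133|149) = +1.

+1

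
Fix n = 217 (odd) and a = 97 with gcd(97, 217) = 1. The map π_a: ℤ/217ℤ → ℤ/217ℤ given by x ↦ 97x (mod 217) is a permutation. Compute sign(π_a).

Start at x=64: 64 → 132 → 1 → 97 → 78 → 188 → 8 → … (one orbit).
Cycle type of π: 10×18 + 5×6 + 2×3 + 1; total 28 cycles.
Σ(ℓ_i−1) = 217−28 = 189; sign = (−1)^189 = -1.

-1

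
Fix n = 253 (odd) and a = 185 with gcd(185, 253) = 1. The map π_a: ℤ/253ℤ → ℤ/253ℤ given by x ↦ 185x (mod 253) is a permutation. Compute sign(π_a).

Trace 93: π^k(93) = [93, 1, 185, 70, 47] for k=0..4.
The orbit structure of x ↦ 185x mod 253: 69 orbits of sizes [5, 5, 5, 5, 5, 5, 5, 5, 5, 5, 5, 5, 5, 5, 5, 5, 5, 5, 5, 5, 5, 5, 5, 5, 5, 5, 5, 5, 5, 5, 5, 5, 5, 5, 5, 5, 5, 5, 5, 5, 5, 5, 5, 5, 5, 5, 1, 1, 1, 1, 1, 1, 1, 1, 1, 1, 1, 1, 1, 1, 1, 1, 1, 1, 1, 1, 1, 1, 1].
253 − 69 = 184 transpositions; sign(π) = (−1)^184 = +1.

+1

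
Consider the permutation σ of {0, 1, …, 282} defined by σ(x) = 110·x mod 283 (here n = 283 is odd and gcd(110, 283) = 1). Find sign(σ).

+1

Start at x=94: 94 → 152 → 23 → 266 → 111 → 41 → 265 → … (one orbit).
The orbit structure of x ↦ 110x mod 283: 3 orbits of sizes [141, 141, 1].
n − c = 283 − 3 = 280; sign = (−1)^280 = +1.
Via Zolotarev, sign(π_{110}) = (110|283) = +1.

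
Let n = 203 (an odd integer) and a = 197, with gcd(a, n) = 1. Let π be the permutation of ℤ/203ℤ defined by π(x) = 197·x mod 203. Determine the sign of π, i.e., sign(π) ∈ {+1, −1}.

Start at x=190: 190 → 78 → 141 → 169 → 1 → 197 → 36 → 190 (one orbit).
The orbit structure of x ↦ 197x mod 203: 35 orbits of sizes [7, 7, 7, 7, 7, 7, 7, 7, 7, 7, 7, 7, 7, 7, 7, 7, 7, 7, 7, 7, 7, 7, 7, 7, 7, 7, 7, 7, 1, 1, 1, 1, 1, 1, 1].
35 cycles on 203: each ℓ→(−1)^(ℓ−1), product (−1)^168 = +1.
Check: (197/203) = +1 by Zolotarev.

+1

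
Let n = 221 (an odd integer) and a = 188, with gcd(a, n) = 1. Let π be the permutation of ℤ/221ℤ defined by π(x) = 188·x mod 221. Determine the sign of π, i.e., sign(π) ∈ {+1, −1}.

Trace 18: π^k(18) = [18, 69, 154, 1, 188, 205, 86] for k=0..6.
π_188 has 34 disjoint cycles with lengths [12, 12, 12, 12, 12, 12, 12, 12, 12, 12, 12, 12, 12, 12, 12, 12, 12, 1, 1, 1, 1, 1, 1, 1, 1, 1, 1, 1, 1, 1, 1, 1, 1, 1] on {0,…,220}.
sign(π) = (−1)^{n − #cycles} = (−1)^{221−34} = (−1)^187 = -1.

-1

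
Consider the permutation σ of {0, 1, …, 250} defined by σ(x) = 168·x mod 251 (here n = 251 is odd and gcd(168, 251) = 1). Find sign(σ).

Orbit of 186 under x↦168x: [186, 124, 250, 83, 139, 9, 6]… (length divides ord_251(168)).
2 cycles of lengths [250, 1].
sign(π) = (−1)^{n − #cycles} = (−1)^{251−2} = (−1)^249 = -1.
Zolotarev: (168|251) = -1, matching the cycle-count sign.

-1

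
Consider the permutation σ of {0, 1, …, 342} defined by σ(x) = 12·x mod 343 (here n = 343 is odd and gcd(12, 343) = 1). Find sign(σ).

Orbit of 12 under x↦12x: [12, 144, 13, 156, 157, 169, 313]… (length divides ord_343(12)).
Cycle lengths of π_12 on ℤ/343ℤ: [294, 42, 6, 1]; 4 cycles in total.
n − c = 343 − 4 = 339; sign = (−1)^339 = -1.

-1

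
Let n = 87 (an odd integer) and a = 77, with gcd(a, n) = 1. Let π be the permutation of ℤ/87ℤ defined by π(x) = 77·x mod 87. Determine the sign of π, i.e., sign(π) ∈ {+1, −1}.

Trace 4: π^k(4) = [4, 47, 52, 2, 67, 26, 1] for k=0..6.
Cycle type of π: 28×3 + 2 + 1; total 5 cycles.
Σ(ℓ_i−1) = 87−5 = 82; sign = (−1)^82 = +1.
Via Zolotarev, sign(π_{77}) = (77|87) = +1.

+1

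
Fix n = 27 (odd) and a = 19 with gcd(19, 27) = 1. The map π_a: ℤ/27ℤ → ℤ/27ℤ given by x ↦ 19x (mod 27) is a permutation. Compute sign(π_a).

+1

Start at x=10: 10 → 1 → 19 → 10 (one orbit).
π_19 has 15 disjoint cycles with lengths [3, 3, 3, 3, 3, 3, 1, 1, 1, 1, 1, 1, 1, 1, 1] on {0,…,26}.
Σ(ℓ_i−1) = 27−15 = 12; sign = (−1)^12 = +1.
Check: (19/27) = +1 by Zolotarev.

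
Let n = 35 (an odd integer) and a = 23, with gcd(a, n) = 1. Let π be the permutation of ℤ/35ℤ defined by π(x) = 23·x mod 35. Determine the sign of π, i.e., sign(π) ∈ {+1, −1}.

Trace 32: π^k(32) = [32, 1, 23, 4, 22, 16, 18] for k=0..6.
6 cycles of lengths [12, 12, 4, 3, 3, 1].
6 cycles on 35: each ℓ→(−1)^(ℓ−1), product (−1)^29 = -1.
(23|35)_J = -1 (Zolotarev's lemma cross-check).

-1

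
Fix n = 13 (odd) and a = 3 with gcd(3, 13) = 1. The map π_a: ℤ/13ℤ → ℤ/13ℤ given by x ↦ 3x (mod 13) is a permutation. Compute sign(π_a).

Start at x=1: 1 → 3 → 9 → 1 (one orbit).
Decompose π into cycles: lengths [3, 3, 3, 3, 1] (5 cycles, including the fixed point 0).
Σ(ℓ_i−1) = 13−5 = 8; sign = (−1)^8 = +1.
The Jacobi symbol (3|13) = +1 (Zolotarev) agrees.

+1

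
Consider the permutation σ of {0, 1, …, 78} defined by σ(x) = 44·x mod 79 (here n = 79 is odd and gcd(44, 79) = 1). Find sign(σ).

Orbit of 11 under x↦44x: [11, 10, 45, 5, 62, 42, 31]… (length divides ord_79(44)).
The orbit structure of x ↦ 44x mod 79: 3 orbits of sizes [39, 39, 1].
With 3 cycles on 79 points, sign = (−1)^{79−3} = +1.

+1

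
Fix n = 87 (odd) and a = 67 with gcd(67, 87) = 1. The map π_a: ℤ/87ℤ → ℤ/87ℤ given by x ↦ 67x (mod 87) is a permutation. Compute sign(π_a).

+1

Trace 22: π^k(22) = [22, 82, 13, 1, 67, 52, 4] for k=0..6.
Cycle lengths of π_67 on ℤ/87ℤ: [14, 14, 14, 14, 14, 14, 1, 1, 1]; 9 cycles in total.
n − c = 87 − 9 = 78; sign = (−1)^78 = +1.
The Jacobi symbol (67|87) = +1 (Zolotarev) agrees.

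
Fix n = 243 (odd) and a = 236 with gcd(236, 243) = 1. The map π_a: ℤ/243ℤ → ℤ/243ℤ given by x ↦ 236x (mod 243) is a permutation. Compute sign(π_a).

Orbit of 161 under x↦236x: [161, 88, 113, 181, 191, 121, 125]… (length divides ord_243(236)).
π_236 has 6 disjoint cycles with lengths [162, 54, 18, 6, 2, 1] on {0,…,242}.
243 − 6 = 237 transpositions; sign(π) = (−1)^237 = -1.
(236|243)_J = -1 (Zolotarev's lemma cross-check).

-1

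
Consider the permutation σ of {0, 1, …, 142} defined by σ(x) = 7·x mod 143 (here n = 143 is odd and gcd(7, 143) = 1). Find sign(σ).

+1

Start at x=106: 106 → 27 → 46 → 36 → 109 → 48 → 50 → … (one orbit).
π_7 has 5 disjoint cycles with lengths [60, 60, 12, 10, 1] on {0,…,142}.
Σ(ℓ_i−1) = 143−5 = 138; sign = (−1)^138 = +1.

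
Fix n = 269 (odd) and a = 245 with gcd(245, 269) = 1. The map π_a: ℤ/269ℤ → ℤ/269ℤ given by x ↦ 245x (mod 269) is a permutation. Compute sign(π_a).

Trace 199: π^k(199) = [199, 66, 30, 87, 64, 78, 11] for k=0..6.
3 cycles of lengths [134, 134, 1].
With 3 cycles on 269 points, sign = (−1)^{269−3} = +1.
(245|269)_J = +1 (Zolotarev's lemma cross-check).

+1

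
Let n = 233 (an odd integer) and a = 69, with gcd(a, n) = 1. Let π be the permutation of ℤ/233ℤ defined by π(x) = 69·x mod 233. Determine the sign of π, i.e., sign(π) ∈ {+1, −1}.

-1

Start at x=52: 52 → 93 → 126 → 73 → 144 → 150 → 98 → … (one orbit).
Decompose π into cycles: lengths [232, 1] (2 cycles, including the fixed point 0).
sign(π) = (−1)^{n − #cycles} = (−1)^{233−2} = (−1)^231 = -1.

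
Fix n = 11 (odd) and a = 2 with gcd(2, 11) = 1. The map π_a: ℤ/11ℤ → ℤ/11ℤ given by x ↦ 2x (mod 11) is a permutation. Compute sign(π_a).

Trace 1: π^k(1) = [1, 2, 4, 8, 5, 10, 9] for k=0..6.
Decompose π into cycles: lengths [10, 1] (2 cycles, including the fixed point 0).
2 cycles on 11: each ℓ→(−1)^(ℓ−1), product (−1)^9 = -1.
(2|11)_J = -1 (Zolotarev's lemma cross-check).

-1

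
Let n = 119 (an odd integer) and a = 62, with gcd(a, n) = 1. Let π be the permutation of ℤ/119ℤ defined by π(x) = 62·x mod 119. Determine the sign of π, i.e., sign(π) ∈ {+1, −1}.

+1

Start at x=106: 106 → 27 → 8 → 20 → 50 → 6 → 15 → … (one orbit).
Cycle type of π: 16×7 + 2×3 + 1; total 11 cycles.
sign(π) = (−1)^{n − #cycles} = (−1)^{119−11} = (−1)^108 = +1.
The Jacobi symbol (62|119) = +1 (Zolotarev) agrees.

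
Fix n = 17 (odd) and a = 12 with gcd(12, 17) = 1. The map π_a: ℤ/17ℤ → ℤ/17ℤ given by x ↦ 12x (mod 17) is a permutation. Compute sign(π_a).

-1

Trace 12: π^k(12) = [12, 8, 11, 13, 3, 2, 7] for k=0..6.
π_12 has 2 disjoint cycles with lengths [16, 1] on {0,…,16}.
n − c = 17 − 2 = 15; sign = (−1)^15 = -1.
The Jacobi symbol (12|17) = -1 (Zolotarev) agrees.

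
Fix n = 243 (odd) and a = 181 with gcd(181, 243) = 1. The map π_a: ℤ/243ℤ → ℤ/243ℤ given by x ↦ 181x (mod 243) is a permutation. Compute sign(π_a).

Start at x=55: 55 → 235 → 10 → 109 → 46 → 64 → 163 → … (one orbit).
Cycle type of π: 27×6 + 9×6 + 3×6 + 1×9; total 27 cycles.
With 27 cycles on 243 points, sign = (−1)^{243−27} = +1.

+1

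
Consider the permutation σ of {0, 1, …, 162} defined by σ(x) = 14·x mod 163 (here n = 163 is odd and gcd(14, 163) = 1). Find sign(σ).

+1

Orbit of 43 under x↦14x: [43, 113, 115, 143, 46, 155, 51]… (length divides ord_163(14)).
Cycle lengths of π_14 on ℤ/163ℤ: [81, 81, 1]; 3 cycles in total.
With 3 cycles on 163 points, sign = (−1)^{163−3} = +1.
Via Zolotarev, sign(π_{14}) = (14|163) = +1.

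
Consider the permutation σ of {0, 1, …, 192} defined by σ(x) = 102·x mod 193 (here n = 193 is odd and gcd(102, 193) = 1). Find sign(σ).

Orbit of 61 under x↦102x: [61, 46, 60, 137, 78, 43, 140]… (length divides ord_193(102)).
The orbit structure of x ↦ 102x mod 193: 2 orbits of sizes [192, 1].
With 2 cycles on 193 points, sign = (−1)^{193−2} = -1.

-1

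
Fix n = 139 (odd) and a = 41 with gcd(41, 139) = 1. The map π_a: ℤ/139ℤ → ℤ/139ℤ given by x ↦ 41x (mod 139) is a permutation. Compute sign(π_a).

+1

Trace 54: π^k(54) = [54, 129, 7, 9, 91, 117, 71] for k=0..6.
Cycle type of π: 69×2 + 1; total 3 cycles.
n − c = 139 − 3 = 136; sign = (−1)^136 = +1.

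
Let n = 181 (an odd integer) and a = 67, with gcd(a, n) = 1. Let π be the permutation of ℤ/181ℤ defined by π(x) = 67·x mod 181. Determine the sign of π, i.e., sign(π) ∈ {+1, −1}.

+1

Orbit of 154 under x↦67x: [154, 1, 67, 145, 122, 29, 133]… (length divides ord_181(67)).
Decompose π into cycles: lengths [30, 30, 30, 30, 30, 30, 1] (7 cycles, including the fixed point 0).
7 cycles on 181: each ℓ→(−1)^(ℓ−1), product (−1)^174 = +1.
(67|181)_J = +1 (Zolotarev's lemma cross-check).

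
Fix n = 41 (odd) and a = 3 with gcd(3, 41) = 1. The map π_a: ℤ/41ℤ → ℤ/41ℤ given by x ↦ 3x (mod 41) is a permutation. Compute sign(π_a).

-1

Trace 27: π^k(27) = [27, 40, 38, 32, 14, 1, 3] for k=0..6.
The orbit structure of x ↦ 3x mod 41: 6 orbits of sizes [8, 8, 8, 8, 8, 1].
6 cycles on 41: each ℓ→(−1)^(ℓ−1), product (−1)^35 = -1.
(3|41)_J = -1 (Zolotarev's lemma cross-check).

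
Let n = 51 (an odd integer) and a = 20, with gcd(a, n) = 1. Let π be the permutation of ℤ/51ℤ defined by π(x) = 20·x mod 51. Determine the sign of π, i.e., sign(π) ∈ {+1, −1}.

+1

Orbit of 25 under x↦20x: [25, 41, 4, 29, 19, 23, 1]… (length divides ord_51(20)).
π_20 has 5 disjoint cycles with lengths [16, 16, 16, 2, 1] on {0,…,50}.
With 5 cycles on 51 points, sign = (−1)^{51−5} = +1.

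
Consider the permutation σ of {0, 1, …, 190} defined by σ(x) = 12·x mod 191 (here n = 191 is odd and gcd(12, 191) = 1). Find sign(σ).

+1

Start at x=103: 103 → 90 → 125 → 163 → 46 → 170 → 130 → … (one orbit).
Decompose π into cycles: lengths [95, 95, 1] (3 cycles, including the fixed point 0).
n − c = 191 − 3 = 188; sign = (−1)^188 = +1.
Via Zolotarev, sign(π_{12}) = (12|191) = +1.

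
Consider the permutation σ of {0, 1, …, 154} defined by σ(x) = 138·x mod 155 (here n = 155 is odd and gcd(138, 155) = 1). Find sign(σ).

-1

Orbit of 64 under x↦138x: [64, 152, 51, 63, 14, 72, 16]… (length divides ord_155(138)).
The orbit structure of x ↦ 138x mod 155: 6 orbits of sizes [60, 60, 15, 15, 4, 1].
155 − 6 = 149 transpositions; sign(π) = (−1)^149 = -1.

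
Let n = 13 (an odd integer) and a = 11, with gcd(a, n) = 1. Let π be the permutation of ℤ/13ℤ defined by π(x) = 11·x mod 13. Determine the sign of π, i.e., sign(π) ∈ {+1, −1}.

Orbit of 12 under x↦11x: [12, 2, 9, 8, 10, 6, 1]… (length divides ord_13(11)).
The orbit structure of x ↦ 11x mod 13: 2 orbits of sizes [12, 1].
2 cycles on 13: each ℓ→(−1)^(ℓ−1), product (−1)^11 = -1.

-1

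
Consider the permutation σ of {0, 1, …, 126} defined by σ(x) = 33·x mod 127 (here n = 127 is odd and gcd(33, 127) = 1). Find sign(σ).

-1

Orbit of 27 under x↦33x: [27, 2, 66, 19, 119, 117, 51]… (length divides ord_127(33)).
Decompose π into cycles: lengths [42, 42, 42, 1] (4 cycles, including the fixed point 0).
127 − 4 = 123 transpositions; sign(π) = (−1)^123 = -1.
Check: (33/127) = -1 by Zolotarev.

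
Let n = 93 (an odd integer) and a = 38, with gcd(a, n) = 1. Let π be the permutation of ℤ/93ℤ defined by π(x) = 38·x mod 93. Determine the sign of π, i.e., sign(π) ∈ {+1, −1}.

Orbit of 47 under x↦38x: [47, 19, 71, 1, 38, 49, 2]… (length divides ord_93(38)).
Cycle type of π: 30×2 + 15×2 + 2 + 1; total 6 cycles.
6 cycles on 93: each ℓ→(−1)^(ℓ−1), product (−1)^87 = -1.
The Jacobi symbol (38|93) = -1 (Zolotarev) agrees.

-1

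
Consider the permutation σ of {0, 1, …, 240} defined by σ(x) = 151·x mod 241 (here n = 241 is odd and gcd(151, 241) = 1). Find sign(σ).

Start at x=150: 150 → 237 → 119 → 135 → 141 → 83 → 1 → … (one orbit).
Cycle lengths of π_151 on ℤ/241ℤ: [60, 60, 60, 60, 1]; 5 cycles in total.
241 − 5 = 236 transpositions; sign(π) = (−1)^236 = +1.
Zolotarev: (151|241) = +1, matching the cycle-count sign.

+1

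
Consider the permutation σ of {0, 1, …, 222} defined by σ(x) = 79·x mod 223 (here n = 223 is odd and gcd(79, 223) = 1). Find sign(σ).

Start at x=200: 200 → 190 → 69 → 99 → 16 → 149 → 175 → … (one orbit).
2 cycles of lengths [222, 1].
2 cycles on 223: each ℓ→(−1)^(ℓ−1), product (−1)^221 = -1.
Check: (79/223) = -1 by Zolotarev.

-1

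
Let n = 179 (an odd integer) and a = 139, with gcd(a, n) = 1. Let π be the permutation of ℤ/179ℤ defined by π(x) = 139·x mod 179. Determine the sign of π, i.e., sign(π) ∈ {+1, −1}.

+1

Trace 14: π^k(14) = [14, 156, 25, 74, 83, 81, 161] for k=0..6.
3 cycles of lengths [89, 89, 1].
n − c = 179 − 3 = 176; sign = (−1)^176 = +1.
Via Zolotarev, sign(π_{139}) = (139|179) = +1.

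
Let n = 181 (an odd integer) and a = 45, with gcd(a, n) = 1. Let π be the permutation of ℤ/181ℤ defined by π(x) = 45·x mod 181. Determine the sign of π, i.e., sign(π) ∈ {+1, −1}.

Trace 13: π^k(13) = [13, 42, 80, 161, 5, 44, 170] for k=0..6.
The orbit structure of x ↦ 45x mod 181: 5 orbits of sizes [45, 45, 45, 45, 1].
With 5 cycles on 181 points, sign = (−1)^{181−5} = +1.

+1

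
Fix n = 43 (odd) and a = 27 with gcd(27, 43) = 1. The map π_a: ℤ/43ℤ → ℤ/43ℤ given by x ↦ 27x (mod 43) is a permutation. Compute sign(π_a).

-1

Orbit of 4 under x↦27x: [4, 22, 35, 42, 16, 2, 11]… (length divides ord_43(27)).
Decompose π into cycles: lengths [14, 14, 14, 1] (4 cycles, including the fixed point 0).
sign(π) = (−1)^{n − #cycles} = (−1)^{43−4} = (−1)^39 = -1.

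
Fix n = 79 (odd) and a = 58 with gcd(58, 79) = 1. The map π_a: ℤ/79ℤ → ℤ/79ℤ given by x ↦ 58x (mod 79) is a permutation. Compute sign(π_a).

-1

Trace 10: π^k(10) = [10, 27, 65, 57, 67, 15, 1] for k=0..6.
The orbit structure of x ↦ 58x mod 79: 4 orbits of sizes [26, 26, 26, 1].
Σ(ℓ_i−1) = 79−4 = 75; sign = (−1)^75 = -1.
(58|79)_J = -1 (Zolotarev's lemma cross-check).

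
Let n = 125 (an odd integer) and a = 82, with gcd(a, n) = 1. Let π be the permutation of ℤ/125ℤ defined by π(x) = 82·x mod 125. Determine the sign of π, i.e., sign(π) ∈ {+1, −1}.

-1

Trace 24: π^k(24) = [24, 93, 1, 82, 99, 118, 51] for k=0..6.
The orbit structure of x ↦ 82x mod 125: 12 orbits of sizes [20, 20, 20, 20, 20, 4, 4, 4, 4, 4, 4, 1].
n − c = 125 − 12 = 113; sign = (−1)^113 = -1.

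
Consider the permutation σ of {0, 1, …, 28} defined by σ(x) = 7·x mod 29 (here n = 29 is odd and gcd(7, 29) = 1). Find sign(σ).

+1

Orbit of 1 under x↦7x: [1, 7, 20, 24, 23, 16, 25]… (length divides ord_29(7)).
The orbit structure of x ↦ 7x mod 29: 5 orbits of sizes [7, 7, 7, 7, 1].
Σ(ℓ_i−1) = 29−5 = 24; sign = (−1)^24 = +1.
Zolotarev: (7|29) = +1, matching the cycle-count sign.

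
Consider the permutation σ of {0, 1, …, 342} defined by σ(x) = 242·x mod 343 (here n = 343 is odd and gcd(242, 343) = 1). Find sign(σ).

+1

Orbit of 261 under x↦242x: [261, 50, 95, 9, 120, 228, 296]… (length divides ord_343(242)).
Cycle lengths of π_242 on ℤ/343ℤ: [147, 147, 21, 21, 3, 3, 1]; 7 cycles in total.
With 7 cycles on 343 points, sign = (−1)^{343−7} = +1.
The Jacobi symbol (242|343) = +1 (Zolotarev) agrees.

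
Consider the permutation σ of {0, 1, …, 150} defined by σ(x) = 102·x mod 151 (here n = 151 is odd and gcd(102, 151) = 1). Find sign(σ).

Orbit of 135 under x↦102x: [135, 29, 89, 18, 24, 32, 93]… (length divides ord_151(102)).
The orbit structure of x ↦ 102x mod 151: 2 orbits of sizes [150, 1].
151 − 2 = 149 transpositions; sign(π) = (−1)^149 = -1.
Check: (102/151) = -1 by Zolotarev.

-1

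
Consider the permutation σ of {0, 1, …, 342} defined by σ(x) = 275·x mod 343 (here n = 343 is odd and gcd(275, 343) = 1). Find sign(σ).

+1

Orbit of 246 under x↦275x: [246, 79, 116, 1, 275, 165, 99]… (length divides ord_343(275)).
31 cycles of lengths [21, 21, 21, 21, 21, 21, 21, 21, 21, 21, 21, 21, 21, 21, 3, 3, 3, 3, 3, 3, 3, 3, 3, 3, 3, 3, 3, 3, 3, 3, 1].
sign(π) = (−1)^{n − #cycles} = (−1)^{343−31} = (−1)^312 = +1.
Check: (275/343) = +1 by Zolotarev.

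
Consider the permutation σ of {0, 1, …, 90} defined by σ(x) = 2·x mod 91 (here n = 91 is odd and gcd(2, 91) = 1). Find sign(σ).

Start at x=37: 37 → 74 → 57 → 23 → 46 → 1 → 2 → … (one orbit).
10 cycles of lengths [12, 12, 12, 12, 12, 12, 12, 3, 3, 1].
sign(π) = (−1)^{n − #cycles} = (−1)^{91−10} = (−1)^81 = -1.

-1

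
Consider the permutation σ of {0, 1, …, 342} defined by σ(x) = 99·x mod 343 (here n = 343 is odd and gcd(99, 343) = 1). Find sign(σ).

Start at x=99: 99 → 197 → 295 → 50 → 148 → 246 → 1 → 99 (one orbit).
Cycle type of π: 7×42 + 1×49; total 91 cycles.
343 − 91 = 252 transpositions; sign(π) = (−1)^252 = +1.
Via Zolotarev, sign(π_{99}) = (99|343) = +1.

+1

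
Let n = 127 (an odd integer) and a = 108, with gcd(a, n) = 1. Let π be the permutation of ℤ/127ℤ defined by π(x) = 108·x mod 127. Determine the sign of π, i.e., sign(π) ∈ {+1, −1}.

-1

Trace 20: π^k(20) = [20, 1, 108, 107, 126, 19] for k=0..5.
Decompose π into cycles: lengths [6, 6, 6, 6, 6, 6, 6, 6, 6, 6, 6, 6, 6, 6, 6, 6, 6, 6, 6, 6, 6, 1] (22 cycles, including the fixed point 0).
n − c = 127 − 22 = 105; sign = (−1)^105 = -1.
Check: (108/127) = -1 by Zolotarev.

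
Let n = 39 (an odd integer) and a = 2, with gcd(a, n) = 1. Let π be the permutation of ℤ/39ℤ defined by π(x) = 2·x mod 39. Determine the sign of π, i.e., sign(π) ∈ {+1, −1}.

+1

Start at x=2: 2 → 4 → 8 → 16 → 32 → 25 → 11 → … (one orbit).
Cycle lengths of π_2 on ℤ/39ℤ: [12, 12, 12, 2, 1]; 5 cycles in total.
5 cycles on 39: each ℓ→(−1)^(ℓ−1), product (−1)^34 = +1.
The Jacobi symbol (2|39) = +1 (Zolotarev) agrees.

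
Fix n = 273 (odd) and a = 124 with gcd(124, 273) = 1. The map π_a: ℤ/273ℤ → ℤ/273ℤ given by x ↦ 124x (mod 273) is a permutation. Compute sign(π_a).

+1

Start at x=121: 121 → 262 → 1 → 124 → 88 → 265 → 100 → … (one orbit).
27 cycles of lengths [12, 12, 12, 12, 12, 12, 12, 12, 12, 12, 12, 12, 12, 12, 12, 12, 12, 12, 12, 12, 12, 6, 6, 6, 1, 1, 1].
27 cycles on 273: each ℓ→(−1)^(ℓ−1), product (−1)^246 = +1.
Zolotarev: (124|273) = +1, matching the cycle-count sign.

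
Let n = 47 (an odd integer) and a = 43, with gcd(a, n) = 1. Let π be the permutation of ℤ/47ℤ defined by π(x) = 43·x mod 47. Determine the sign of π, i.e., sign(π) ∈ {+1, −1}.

Start at x=14: 14 → 38 → 36 → 44 → 12 → 46 → 4 → … (one orbit).
π_43 has 2 disjoint cycles with lengths [46, 1] on {0,…,46}.
Σ(ℓ_i−1) = 47−2 = 45; sign = (−1)^45 = -1.

-1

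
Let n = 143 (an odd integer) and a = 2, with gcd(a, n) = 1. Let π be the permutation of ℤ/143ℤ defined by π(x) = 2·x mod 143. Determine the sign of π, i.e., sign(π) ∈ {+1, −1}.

+1

Trace 23: π^k(23) = [23, 46, 92, 41, 82, 21, 42] for k=0..6.
Cycle lengths of π_2 on ℤ/143ℤ: [60, 60, 12, 10, 1]; 5 cycles in total.
5 cycles on 143: each ℓ→(−1)^(ℓ−1), product (−1)^138 = +1.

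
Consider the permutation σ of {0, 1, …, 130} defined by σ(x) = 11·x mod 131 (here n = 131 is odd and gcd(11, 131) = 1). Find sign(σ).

+1

Trace 3: π^k(3) = [3, 33, 101, 63, 38, 25, 13] for k=0..6.
The orbit structure of x ↦ 11x mod 131: 3 orbits of sizes [65, 65, 1].
3 cycles on 131: each ℓ→(−1)^(ℓ−1), product (−1)^128 = +1.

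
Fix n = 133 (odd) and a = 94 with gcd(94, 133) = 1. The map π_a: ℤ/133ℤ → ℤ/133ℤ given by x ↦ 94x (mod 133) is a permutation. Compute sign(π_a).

+1

Orbit of 58 under x↦94x: [58, 132, 39, 75, 1, 94]… (length divides ord_133(94)).
Cycle lengths of π_94 on ℤ/133ℤ: [6, 6, 6, 6, 6, 6, 6, 6, 6, 6, 6, 6, 6, 6, 6, 6, 6, 6, 6, 2, 2, 2, 2, 2, 2, 2, 2, 2, 1]; 29 cycles in total.
29 cycles on 133: each ℓ→(−1)^(ℓ−1), product (−1)^104 = +1.
Check: (94/133) = +1 by Zolotarev.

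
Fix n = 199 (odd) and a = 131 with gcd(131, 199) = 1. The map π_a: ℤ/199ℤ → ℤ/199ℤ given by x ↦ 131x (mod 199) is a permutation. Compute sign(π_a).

+1

Orbit of 161 under x↦131x: [161, 196, 5, 58, 36, 139, 100]… (length divides ord_199(131)).
π_131 has 3 disjoint cycles with lengths [99, 99, 1] on {0,…,198}.
With 3 cycles on 199 points, sign = (−1)^{199−3} = +1.
Zolotarev: (131|199) = +1, matching the cycle-count sign.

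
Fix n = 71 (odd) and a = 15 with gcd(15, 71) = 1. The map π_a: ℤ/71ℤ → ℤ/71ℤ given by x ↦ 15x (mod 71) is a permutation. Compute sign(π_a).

+1

Orbit of 38 under x↦15x: [38, 2, 30, 24, 5, 4, 60]… (length divides ord_71(15)).
Decompose π into cycles: lengths [35, 35, 1] (3 cycles, including the fixed point 0).
n − c = 71 − 3 = 68; sign = (−1)^68 = +1.
Via Zolotarev, sign(π_{15}) = (15|71) = +1.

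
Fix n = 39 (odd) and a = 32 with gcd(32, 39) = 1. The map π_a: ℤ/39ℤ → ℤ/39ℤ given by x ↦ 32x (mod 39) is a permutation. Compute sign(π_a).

Orbit of 5 under x↦32x: [5, 4, 11, 1, 32, 10, 8]… (length divides ord_39(32)).
5 cycles of lengths [12, 12, 12, 2, 1].
n − c = 39 − 5 = 34; sign = (−1)^34 = +1.

+1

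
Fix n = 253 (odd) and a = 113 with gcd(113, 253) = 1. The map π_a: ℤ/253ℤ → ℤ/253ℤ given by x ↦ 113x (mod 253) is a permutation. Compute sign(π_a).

-1

Orbit of 152 under x↦113x: [152, 225, 125, 210, 201, 196, 137]… (length divides ord_253(113)).
π_113 has 6 disjoint cycles with lengths [110, 110, 22, 5, 5, 1] on {0,…,252}.
Σ(ℓ_i−1) = 253−6 = 247; sign = (−1)^247 = -1.
Via Zolotarev, sign(π_{113}) = (113|253) = -1.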